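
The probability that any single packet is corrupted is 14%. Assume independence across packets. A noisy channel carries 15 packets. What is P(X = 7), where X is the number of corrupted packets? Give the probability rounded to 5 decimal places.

0.00203

X ~ Binomial(n=15, p=0.14).
P(X=7) = C(15,7) · p^7 · (1−p)^8
= 6435 · 1.0541e-06 · 0.29922 = 0.0020297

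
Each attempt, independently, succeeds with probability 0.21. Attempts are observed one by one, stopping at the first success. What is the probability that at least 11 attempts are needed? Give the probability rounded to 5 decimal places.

0.09468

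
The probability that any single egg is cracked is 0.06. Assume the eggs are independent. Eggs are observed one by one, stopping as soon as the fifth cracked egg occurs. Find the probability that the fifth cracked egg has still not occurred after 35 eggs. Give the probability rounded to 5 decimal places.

Needing more than 35 eggs ⇔ fewer than 5 successes in the first 35. With X ~ Binomial(35, 0.06), P(Y > 35) = P(X ≤ 4).
  k=0: C(35,0)·0.06^0·0.94^35 = 0.1146766
  k=1: C(35,1)·0.06^1·0.94^34 = 0.2561924
  k=2: C(35,2)·0.06^2·0.94^33 = 0.2779961
  k=3: C(35,3)·0.06^3·0.94^32 = 0.1951887
  k=4: C(35,4)·0.06^4·0.94^31 = 0.0996708
P(X ≤ 4) = 0.9437247

0.94372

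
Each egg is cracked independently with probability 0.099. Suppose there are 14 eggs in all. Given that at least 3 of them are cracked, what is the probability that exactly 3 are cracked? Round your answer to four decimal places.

X ~ Binomial(14, 0.099). Want P(X=3 | X≥3) = P(X=3) / P(X≥3).
P(X=3) = C(14,3)·0.099^3·0.901^11 = 0.112197
P(X≥3) = 1 − 0.232352 − 0.357425 − 0.255276 = 0.154947
Ratio = 0.112197 / 0.154947 = 0.724099

0.7241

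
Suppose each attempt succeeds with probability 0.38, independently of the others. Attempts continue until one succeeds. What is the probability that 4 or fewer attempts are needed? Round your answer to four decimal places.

0.8522

Y = number of attempts to the first success; geometric, p = 0.38.
P(Y ≤ 4) = 1 − (1−p)^4 = 1 − 0.147763 = 0.852237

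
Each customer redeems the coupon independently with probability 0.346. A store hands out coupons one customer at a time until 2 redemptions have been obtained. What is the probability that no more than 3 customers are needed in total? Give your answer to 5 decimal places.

0.27630

Finishing within 3 customers ⇔ at least 2 successes in the first 3. With X ~ Binomial(3, 0.346), P(Y ≤ 3) = 1 − P(X ≤ 1).
  k=0: C(3,0)·0.346^0·0.654^3 = 0.2797263
  k=1: C(3,1)·0.346^1·0.654^2 = 0.4439692
1 − 0.7236955 = 0.2763045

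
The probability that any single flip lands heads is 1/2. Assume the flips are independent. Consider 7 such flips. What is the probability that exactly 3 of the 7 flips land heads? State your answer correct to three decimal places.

0.273

X ~ Binomial(n=7, p=0.50).
P(X=3) = C(7,3) · p^3 · (1−p)^4
= 35 · 0.125 · 0.0625 = 0.27344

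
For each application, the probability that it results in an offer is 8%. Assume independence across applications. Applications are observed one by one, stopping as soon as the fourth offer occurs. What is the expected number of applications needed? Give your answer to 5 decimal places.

50.00000

Y = total applications until the fourth success; negative binomial with r=4, p=0.08.
E[Y] = r / p = 4 / 0.08 = 50.0000000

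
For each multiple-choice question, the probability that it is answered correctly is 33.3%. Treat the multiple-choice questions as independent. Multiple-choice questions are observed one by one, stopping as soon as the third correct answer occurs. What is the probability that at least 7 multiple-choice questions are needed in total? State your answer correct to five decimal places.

Needing more than 6 multiple-choice questions ⇔ fewer than 3 successes in the first 6. With X ~ Binomial(6, 0.333), P(Y > 6) = P(X ≤ 2).
  k=0: C(6,0)·0.333^0·0.667^6 = 0.0880552
  k=1: C(6,1)·0.333^1·0.667^5 = 0.2637695
  k=2: C(6,2)·0.333^2·0.667^4 = 0.3292176
P(X ≤ 2) = 0.6810424

0.68104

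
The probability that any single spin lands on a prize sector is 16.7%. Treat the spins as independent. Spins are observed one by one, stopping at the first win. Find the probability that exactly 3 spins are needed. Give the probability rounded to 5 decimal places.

0.11588

Geometric (trials to first success), p = 0.167.
P(Y = 3) = (1−p)^2 · p = 0.69389 · 0.167 = 0.1158795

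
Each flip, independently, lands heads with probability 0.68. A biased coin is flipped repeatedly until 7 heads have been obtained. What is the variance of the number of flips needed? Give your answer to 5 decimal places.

4.84429

Y = total flips until the seventh success; negative binomial with r=7, p=0.68.
Var(Y) = r(1−p)/p² = 7·0.32 / 0.68² = 4.8442907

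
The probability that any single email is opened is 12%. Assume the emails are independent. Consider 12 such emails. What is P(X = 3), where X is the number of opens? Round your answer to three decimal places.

0.120

X ~ Binomial(n=12, p=0.12).
P(X=3) = C(12,3) · p^3 · (1−p)^9
= 220 · 0.001728 · 0.31648 = 0.12031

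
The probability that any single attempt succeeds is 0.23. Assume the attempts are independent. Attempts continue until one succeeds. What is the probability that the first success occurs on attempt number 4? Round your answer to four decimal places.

Geometric (trials to first success), p = 0.23.
P(Y = 4) = (1−p)^3 · p = 0.45653 · 0.23 = 0.105003

0.1050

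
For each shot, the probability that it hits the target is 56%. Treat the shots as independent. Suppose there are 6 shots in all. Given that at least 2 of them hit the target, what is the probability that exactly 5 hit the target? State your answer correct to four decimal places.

X ~ Binomial(6, 0.56). Want P(X=5 | X≥2) = P(X=5) / P(X≥2).
P(X=5) = C(6,5)·0.56^5·0.44^1 = 0.145393
P(X≥2) = 1 − 0.007256 − 0.055412 = 0.937332
Ratio = 0.145393 / 0.937332 = 0.155114

0.1551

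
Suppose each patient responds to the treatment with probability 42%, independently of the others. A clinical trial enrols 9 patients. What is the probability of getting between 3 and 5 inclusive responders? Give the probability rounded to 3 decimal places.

0.681

X ~ Binomial(9, 0.42); P(3 ≤ X ≤ 5) = Σ C(9,k) p^k (1−p)^(9−k) over k:
  k=3: C(9,3)·0.42^3·0.58^6 = 0.23692
  k=4: C(9,4)·0.42^4·0.58^5 = 0.25734
  k=5: C(9,5)·0.42^5·0.58^4 = 0.18635
Total = 0.68061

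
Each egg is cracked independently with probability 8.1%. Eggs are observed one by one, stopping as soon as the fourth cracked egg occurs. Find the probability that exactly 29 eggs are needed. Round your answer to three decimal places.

0.017

Y = trial on which the fourth success occurs; negative binomial, r=4, p=0.081.
P(Y=29) = C(28,3) · p^4 · (1−p)^25
= 3276 · 4.3047e-05 · 0.12103 = 0.01707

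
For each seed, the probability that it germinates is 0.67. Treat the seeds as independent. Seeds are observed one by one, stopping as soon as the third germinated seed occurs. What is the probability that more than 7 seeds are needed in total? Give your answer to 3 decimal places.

Needing more than 7 seeds ⇔ fewer than 3 successes in the first 7. With X ~ Binomial(7, 0.67), P(Y > 7) = P(X ≤ 2).
  k=0: C(7,0)·0.67^0·0.33^7 = 0.00043
  k=1: C(7,1)·0.67^1·0.33^6 = 0.00606
  k=2: C(7,2)·0.67^2·0.33^5 = 0.03689
P(X ≤ 2) = 0.04338

0.043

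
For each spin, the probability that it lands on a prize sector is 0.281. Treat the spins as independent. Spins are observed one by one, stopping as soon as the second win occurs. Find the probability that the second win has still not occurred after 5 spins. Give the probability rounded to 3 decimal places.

0.568

Needing more than 5 spins ⇔ fewer than 2 successes in the first 5. With X ~ Binomial(5, 0.281), P(Y > 5) = P(X ≤ 1).
  k=0: C(5,0)·0.281^0·0.719^5 = 0.19215
  k=1: C(5,1)·0.281^1·0.719^4 = 0.37548
P(X ≤ 1) = 0.56764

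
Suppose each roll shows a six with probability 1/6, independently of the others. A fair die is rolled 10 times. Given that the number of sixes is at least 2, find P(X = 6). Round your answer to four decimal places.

0.0042

X ~ Binomial(10, 0.166667). Want P(X=6 | X≥2) = P(X=6) / P(X≥2).
P(X=6) = C(10,6)·0.166667^6·0.833333^4 = 0.002171
P(X≥2) = 1 − 0.161506 − 0.323011 = 0.515483
Ratio = 0.002171 / 0.515483 = 0.004211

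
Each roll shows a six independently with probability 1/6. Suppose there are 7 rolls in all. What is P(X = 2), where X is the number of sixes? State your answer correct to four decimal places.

0.2344

X ~ Binomial(n=7, p=0.166667).
P(X=2) = C(7,2) · p^2 · (1−p)^5
= 21 · 0.027778 · 0.40188 = 0.234429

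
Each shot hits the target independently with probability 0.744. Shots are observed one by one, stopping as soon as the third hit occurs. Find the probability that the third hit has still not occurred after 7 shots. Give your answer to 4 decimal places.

Needing more than 7 shots ⇔ fewer than 3 successes in the first 7. With X ~ Binomial(7, 0.744), P(Y > 7) = P(X ≤ 2).
  k=0: C(7,0)·0.744^0·0.256^7 = 0.000072
  k=1: C(7,1)·0.744^1·0.256^6 = 0.001466
  k=2: C(7,2)·0.744^2·0.256^5 = 0.012781
P(X ≤ 2) = 0.014319

0.0143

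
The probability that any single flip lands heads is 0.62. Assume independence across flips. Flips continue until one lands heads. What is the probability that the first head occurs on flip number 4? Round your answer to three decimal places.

Geometric (trials to first success), p = 0.62.
P(Y = 4) = (1−p)^3 · p = 0.054872 · 0.62 = 0.03402

0.034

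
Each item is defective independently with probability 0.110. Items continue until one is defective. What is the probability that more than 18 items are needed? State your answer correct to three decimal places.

0.123

Y = number of items to the first success; geometric, p = 0.11.
P(Y > 18) = P(first 18 all fail) = (1−p)^18 = 0.12275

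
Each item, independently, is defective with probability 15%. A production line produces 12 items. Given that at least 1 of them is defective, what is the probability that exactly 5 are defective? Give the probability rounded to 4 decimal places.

X ~ Binomial(12, 0.15). Want P(X=5 | X≥1) = P(X=5) / P(X≥1).
P(X=5) = C(12,5)·0.15^5·0.85^7 = 0.019280
P(X≥1) = 1 − 0.142242 = 0.857758
Ratio = 0.019280 / 0.857758 = 0.022478

0.0225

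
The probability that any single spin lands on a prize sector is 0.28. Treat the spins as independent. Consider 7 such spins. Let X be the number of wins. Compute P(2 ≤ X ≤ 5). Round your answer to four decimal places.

0.6241

X ~ Binomial(7, 0.28); P(2 ≤ X ≤ 5) = Σ C(7,k) p^k (1−p)^(7−k) over k:
  k=2: C(7,2)·0.28^2·0.72^5 = 0.318565
  k=3: C(7,3)·0.28^3·0.72^4 = 0.206477
  k=4: C(7,4)·0.28^4·0.72^3 = 0.080297
  k=5: C(7,5)·0.28^5·0.72^2 = 0.018736
Total = 0.624075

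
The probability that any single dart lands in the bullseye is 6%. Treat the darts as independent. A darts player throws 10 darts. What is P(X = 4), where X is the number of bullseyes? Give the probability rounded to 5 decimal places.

X ~ Binomial(n=10, p=0.06).
P(X=4) = C(10,4) · p^4 · (1−p)^6
= 210 · 1.296e-05 · 0.68987 = 0.0018775

0.00188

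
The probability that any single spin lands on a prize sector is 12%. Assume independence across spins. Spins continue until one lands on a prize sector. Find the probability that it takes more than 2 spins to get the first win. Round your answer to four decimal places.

0.7744

Y = number of spins to the first success; geometric, p = 0.12.
P(Y > 2) = P(first 2 all fail) = (1−p)^2 = 0.774400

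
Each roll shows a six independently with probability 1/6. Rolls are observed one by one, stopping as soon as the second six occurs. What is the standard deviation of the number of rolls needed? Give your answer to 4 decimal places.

7.7460

Y = total rolls until the second success; negative binomial with r=2, p=0.166667.
SD(Y) = √[r(1−p)/p²] = √(60.000000) = 7.745967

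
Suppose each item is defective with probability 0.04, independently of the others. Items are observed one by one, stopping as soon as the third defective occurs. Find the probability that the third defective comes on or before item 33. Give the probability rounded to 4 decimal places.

Finishing within 33 items ⇔ at least 3 successes in the first 33. With X ~ Binomial(33, 0.04), P(Y ≤ 33) = 1 − P(X ≤ 2).
  k=0: C(33,0)·0.04^0·0.96^33 = 0.259986
  k=1: C(33,1)·0.04^1·0.96^32 = 0.357481
  k=2: C(33,2)·0.04^2·0.96^31 = 0.238321
1 − 0.855789 = 0.144211

0.1442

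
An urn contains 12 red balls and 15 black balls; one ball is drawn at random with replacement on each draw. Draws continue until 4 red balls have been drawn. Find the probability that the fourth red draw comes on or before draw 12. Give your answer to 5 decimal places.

Finishing within 12 draws ⇔ at least 4 successes in the first 12. With X ~ Binomial(12, 0.444444), P(Y ≤ 12) = 1 − P(X ≤ 3).
  k=0: C(12,0)·0.444444^0·0.555556^12 = 0.0008644
  k=1: C(12,1)·0.444444^1·0.555556^11 = 0.0082985
  k=2: C(12,2)·0.444444^2·0.555556^10 = 0.0365135
  k=3: C(12,3)·0.444444^3·0.555556^9 = 0.0973694
1 − 0.1430459 = 0.8569541

0.85695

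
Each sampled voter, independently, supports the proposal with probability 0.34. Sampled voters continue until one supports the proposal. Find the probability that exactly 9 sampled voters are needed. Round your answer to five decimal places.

0.01224

Geometric (trials to first success), p = 0.34.
P(Y = 9) = (1−p)^8 · p = 0.036004 · 0.34 = 0.0122414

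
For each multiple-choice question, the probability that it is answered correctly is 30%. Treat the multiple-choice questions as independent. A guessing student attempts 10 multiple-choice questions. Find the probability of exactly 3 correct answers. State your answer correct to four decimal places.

X ~ Binomial(n=10, p=0.30).
P(X=3) = C(10,3) · p^3 · (1−p)^7
= 120 · 0.027 · 0.082354 = 0.266828

0.2668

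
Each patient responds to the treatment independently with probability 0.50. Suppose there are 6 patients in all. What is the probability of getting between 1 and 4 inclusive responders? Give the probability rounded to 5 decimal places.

X ~ Binomial(6, 0.50); P(1 ≤ X ≤ 4) = Σ C(6,k) p^k (1−p)^(6−k) over k:
  k=1: C(6,1)·0.50^1·0.50^5 = 0.0937500
  k=2: C(6,2)·0.50^2·0.50^4 = 0.2343750
  k=3: C(6,3)·0.50^3·0.50^3 = 0.3125000
  k=4: C(6,4)·0.50^4·0.50^2 = 0.2343750
Total = 0.8750000

0.87500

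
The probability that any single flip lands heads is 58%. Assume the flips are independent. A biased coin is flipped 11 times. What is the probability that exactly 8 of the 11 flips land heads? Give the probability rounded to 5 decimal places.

X ~ Binomial(n=11, p=0.58).
P(X=8) = C(11,8) · p^8 · (1−p)^3
= 165 · 0.012806 · 0.074088 = 0.1565510

0.15655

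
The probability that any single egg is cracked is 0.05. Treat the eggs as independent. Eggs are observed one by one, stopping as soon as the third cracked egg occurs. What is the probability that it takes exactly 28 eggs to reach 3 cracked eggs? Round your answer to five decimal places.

Y = trial on which the third success occurs; negative binomial, r=3, p=0.05.
P(Y=28) = C(27,2) · p^3 · (1−p)^25
= 351 · 0.000125 · 0.27739 = 0.0121705

0.01217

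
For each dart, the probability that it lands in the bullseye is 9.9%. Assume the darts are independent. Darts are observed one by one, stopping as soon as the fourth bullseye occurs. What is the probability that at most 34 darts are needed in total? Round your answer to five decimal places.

Finishing within 34 darts ⇔ at least 4 successes in the first 34. With X ~ Binomial(34, 0.099), P(Y ≤ 34) = 1 − P(X ≤ 3).
  k=0: C(34,0)·0.099^0·0.901^34 = 0.0288830
  k=1: C(34,1)·0.099^1·0.901^33 = 0.1079027
  k=2: C(34,2)·0.099^2·0.901^32 = 0.1956260
  k=3: C(34,3)·0.099^3·0.901^31 = 0.2292797
1 − 0.5616915 = 0.4383085

0.43831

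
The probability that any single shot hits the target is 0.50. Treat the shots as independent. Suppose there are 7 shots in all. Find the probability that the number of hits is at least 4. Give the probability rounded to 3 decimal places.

0.500

X ~ Binomial(7, 0.50); P(X ≥ 4) = Σ C(7,k) p^k (1−p)^(7−k) over k:
  k=4: C(7,4)·0.50^4·0.50^3 = 0.27344
  k=5: C(7,5)·0.50^5·0.50^2 = 0.16406
  k=6: C(7,6)·0.50^6·0.50^1 = 0.05469
  k=7: C(7,7)·0.50^7·0.50^0 = 0.00781
Total = 0.50000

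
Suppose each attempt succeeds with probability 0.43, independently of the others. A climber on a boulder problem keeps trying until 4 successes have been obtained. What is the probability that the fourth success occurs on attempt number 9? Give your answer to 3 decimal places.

Y = trial on which the fourth success occurs; negative binomial, r=4, p=0.43.
P(Y=9) = C(8,3) · p^4 · (1−p)^5
= 56 · 0.034188 · 0.060169 = 0.11520

0.115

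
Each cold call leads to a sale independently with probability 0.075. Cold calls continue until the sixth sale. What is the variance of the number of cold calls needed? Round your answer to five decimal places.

986.66667

Y = total cold calls until the sixth success; negative binomial with r=6, p=0.075.
Var(Y) = r(1−p)/p² = 6·0.925 / 0.075² = 986.6666667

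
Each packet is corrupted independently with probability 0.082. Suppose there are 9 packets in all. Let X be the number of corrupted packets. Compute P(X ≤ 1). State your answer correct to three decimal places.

0.835

X ~ Binomial(9, 0.082); P(X ≤ 1) = Σ C(9,k) p^k (1−p)^(9−k) over k:
  k=0: C(9,0)·0.082^0·0.918^9 = 0.46300
  k=1: C(9,1)·0.082^1·0.918^8 = 0.37222
Total = 0.83522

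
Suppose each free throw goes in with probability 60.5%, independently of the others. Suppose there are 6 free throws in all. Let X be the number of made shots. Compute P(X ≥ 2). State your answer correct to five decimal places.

0.96130

X ~ Binomial(6, 0.605); P(X ≥ 2) = Σ C(6,k) p^k (1−p)^(6−k) over k:
  k=2: C(6,2)·0.605^2·0.395^4 = 0.1336566
  k=3: C(6,3)·0.605^3·0.395^3 = 0.2729527
  k=4: C(6,4)·0.605^4·0.395^2 = 0.3135501
  k=5: C(6,5)·0.605^5·0.395^1 = 0.1920991
  k=6: C(6,6)·0.605^6·0.395^0 = 0.0490379
Total = 0.9612964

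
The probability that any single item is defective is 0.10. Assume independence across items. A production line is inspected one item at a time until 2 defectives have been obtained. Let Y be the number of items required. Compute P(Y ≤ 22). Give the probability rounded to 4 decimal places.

Finishing within 22 items ⇔ at least 2 successes in the first 22. With X ~ Binomial(22, 0.10), P(Y ≤ 22) = 1 − P(X ≤ 1).
  k=0: C(22,0)·0.10^0·0.90^22 = 0.098477
  k=1: C(22,1)·0.10^1·0.90^21 = 0.240722
1 − 0.339199 = 0.660801

0.6608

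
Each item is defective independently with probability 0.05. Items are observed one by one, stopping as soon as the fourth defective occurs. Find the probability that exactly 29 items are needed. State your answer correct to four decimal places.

0.0057

Y = trial on which the fourth success occurs; negative binomial, r=4, p=0.05.
P(Y=29) = C(28,3) · p^4 · (1−p)^25
= 3276 · 6.25e-06 · 0.27739 = 0.005680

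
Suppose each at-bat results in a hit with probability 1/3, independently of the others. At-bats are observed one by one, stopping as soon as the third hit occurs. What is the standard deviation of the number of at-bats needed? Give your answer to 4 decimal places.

4.2426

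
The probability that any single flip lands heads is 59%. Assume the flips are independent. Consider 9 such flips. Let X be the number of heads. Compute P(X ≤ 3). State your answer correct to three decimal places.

X ~ Binomial(9, 0.59); P(X ≤ 3) = Σ C(9,k) p^k (1−p)^(9−k) over k:
  k=0: C(9,0)·0.59^0·0.41^9 = 0.00033
  k=1: C(9,1)·0.59^1·0.41^8 = 0.00424
  k=2: C(9,2)·0.59^2·0.41^7 = 0.02441
  k=3: C(9,3)·0.59^3·0.41^6 = 0.08195
Total = 0.11092

0.111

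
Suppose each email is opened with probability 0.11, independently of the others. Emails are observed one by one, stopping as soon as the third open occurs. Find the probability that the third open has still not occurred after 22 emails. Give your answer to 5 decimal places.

0.55820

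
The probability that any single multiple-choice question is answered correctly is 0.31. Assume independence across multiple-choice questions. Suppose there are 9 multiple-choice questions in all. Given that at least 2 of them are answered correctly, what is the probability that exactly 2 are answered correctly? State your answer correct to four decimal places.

0.3137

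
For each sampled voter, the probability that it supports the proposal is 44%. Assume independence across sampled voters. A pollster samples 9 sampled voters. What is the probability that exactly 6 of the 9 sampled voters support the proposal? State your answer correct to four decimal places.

0.1070

X ~ Binomial(n=9, p=0.44).
P(X=6) = C(9,6) · p^6 · (1−p)^3
= 84 · 0.0072563 · 0.17562 = 0.107043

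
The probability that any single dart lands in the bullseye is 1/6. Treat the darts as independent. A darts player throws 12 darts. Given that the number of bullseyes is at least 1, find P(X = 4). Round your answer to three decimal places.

X ~ Binomial(12, 0.166667). Want P(X=4 | X≥1) = P(X=4) / P(X≥1).
P(X=4) = C(12,4)·0.166667^4·0.833333^8 = 0.08883
P(X≥1) = 1 − 0.11216 = 0.88784
Ratio = 0.08883 / 0.88784 = 0.10005

0.100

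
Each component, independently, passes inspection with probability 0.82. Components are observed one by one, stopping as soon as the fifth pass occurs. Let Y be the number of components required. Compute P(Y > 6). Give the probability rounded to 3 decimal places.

0.296

Needing more than 6 components ⇔ fewer than 5 successes in the first 6. With X ~ Binomial(6, 0.82), P(Y > 6) = P(X ≤ 4).
  k=0: C(6,0)·0.82^0·0.18^6 = 0.00003
  k=1: C(6,1)·0.82^1·0.18^5 = 0.00093
  k=2: C(6,2)·0.82^2·0.18^4 = 0.01059
  k=3: C(6,3)·0.82^3·0.18^3 = 0.06431
  k=4: C(6,4)·0.82^4·0.18^2 = 0.21973
P(X ≤ 4) = 0.29559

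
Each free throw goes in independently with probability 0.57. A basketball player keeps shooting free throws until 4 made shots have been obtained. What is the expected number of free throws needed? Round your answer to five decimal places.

Y = total free throws until the fourth success; negative binomial with r=4, p=0.57.
E[Y] = r / p = 4 / 0.57 = 7.0175439

7.01754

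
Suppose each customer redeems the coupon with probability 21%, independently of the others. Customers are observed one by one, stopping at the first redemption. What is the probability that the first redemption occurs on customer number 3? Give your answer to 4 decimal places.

Geometric (trials to first success), p = 0.21.
P(Y = 3) = (1−p)^2 · p = 0.6241 · 0.21 = 0.131061

0.1311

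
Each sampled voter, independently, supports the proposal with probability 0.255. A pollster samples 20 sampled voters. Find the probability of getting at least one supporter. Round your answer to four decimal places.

P(at least one) = 1 − P(none) = 1 − (1 − 0.255)^20
= 1 − 0.002774 = 0.997226

0.9972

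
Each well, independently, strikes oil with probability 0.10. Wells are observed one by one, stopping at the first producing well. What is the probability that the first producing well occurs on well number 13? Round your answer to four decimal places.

Geometric (trials to first success), p = 0.10.
P(Y = 13) = (1−p)^12 · p = 0.28243 · 0.10 = 0.028243

0.0282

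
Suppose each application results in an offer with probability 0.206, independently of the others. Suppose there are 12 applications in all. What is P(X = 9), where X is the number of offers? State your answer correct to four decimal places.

0.0001

X ~ Binomial(n=12, p=0.206).
P(X=9) = C(12,9) · p^9 · (1−p)^3
= 220 · 6.6804e-07 · 0.50057 = 0.000074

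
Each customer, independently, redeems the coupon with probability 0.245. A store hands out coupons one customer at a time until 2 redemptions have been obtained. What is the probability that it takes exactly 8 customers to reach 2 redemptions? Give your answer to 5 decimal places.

0.07782

Y = trial on which the second success occurs; negative binomial, r=2, p=0.245.
P(Y=8) = C(7,1) · p^2 · (1−p)^6
= 7 · 0.060025 · 0.18522 = 0.0778237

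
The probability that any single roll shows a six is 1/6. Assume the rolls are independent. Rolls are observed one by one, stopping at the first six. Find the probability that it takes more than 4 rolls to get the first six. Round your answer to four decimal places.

0.4823

Y = number of rolls to the first success; geometric, p = 0.166667.
P(Y > 4) = P(first 4 all fail) = (1−p)^4 = 0.482253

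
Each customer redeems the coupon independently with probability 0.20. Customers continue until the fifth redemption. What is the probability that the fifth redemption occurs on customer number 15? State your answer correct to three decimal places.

Y = trial on which the fifth success occurs; negative binomial, r=5, p=0.20.
P(Y=15) = C(14,4) · p^5 · (1−p)^10
= 1001 · 0.00032 · 0.10737 = 0.03439

0.034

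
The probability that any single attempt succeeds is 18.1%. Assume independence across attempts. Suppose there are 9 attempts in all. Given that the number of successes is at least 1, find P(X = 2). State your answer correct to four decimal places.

X ~ Binomial(9, 0.181). Want P(X=2 | X≥1) = P(X=2) / P(X≥1).
P(X=2) = C(9,2)·0.181^2·0.819^7 = 0.291506
P(X≥1) = 1 − 0.165789 = 0.834211
Ratio = 0.291506 / 0.834211 = 0.349439

0.3494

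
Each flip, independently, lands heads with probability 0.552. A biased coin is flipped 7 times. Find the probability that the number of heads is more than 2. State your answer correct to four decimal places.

X ~ Binomial(7, 0.552); P(X ≥ 3) = Σ C(7,k) p^k (1−p)^(7−k) over k:
  k=3: C(7,3)·0.552^3·0.448^4 = 0.237136
  k=4: C(7,4)·0.552^4·0.448^3 = 0.292185
  k=5: C(7,5)·0.552^5·0.448^2 = 0.216008
  k=6: C(7,6)·0.552^6·0.448^1 = 0.088718
  k=7: C(7,7)·0.552^7·0.448^0 = 0.015616
Total = 0.849664

0.8497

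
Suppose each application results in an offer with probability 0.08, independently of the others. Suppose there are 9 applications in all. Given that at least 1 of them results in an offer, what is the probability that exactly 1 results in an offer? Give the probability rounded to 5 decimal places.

0.70006

X ~ Binomial(9, 0.08). Want P(X=1 | X≥1) = P(X=1) / P(X≥1).
P(X=1) = C(9,1)·0.08^1·0.92^8 = 0.3695176
P(X≥1) = 1 − 0.4721614 = 0.5278386
Ratio = 0.3695176 / 0.5278386 = 0.7000579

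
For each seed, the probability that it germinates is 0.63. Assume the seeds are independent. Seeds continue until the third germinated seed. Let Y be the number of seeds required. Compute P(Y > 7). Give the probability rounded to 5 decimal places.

0.07006

Needing more than 7 seeds ⇔ fewer than 3 successes in the first 7. With X ~ Binomial(7, 0.63), P(Y > 7) = P(X ≤ 2).
  k=0: C(7,0)·0.63^0·0.37^7 = 0.0009493
  k=1: C(7,1)·0.63^1·0.37^6 = 0.0113149
  k=2: C(7,2)·0.63^2·0.37^5 = 0.0577975
P(X ≤ 2) = 0.0700617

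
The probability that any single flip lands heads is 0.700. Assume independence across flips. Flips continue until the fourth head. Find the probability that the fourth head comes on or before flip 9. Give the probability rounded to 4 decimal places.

Finishing within 9 flips ⇔ at least 4 successes in the first 9. With X ~ Binomial(9, 0.70), P(Y ≤ 9) = 1 − P(X ≤ 3).
  k=0: C(9,0)·0.70^0·0.30^9 = 0.000020
  k=1: C(9,1)·0.70^1·0.30^8 = 0.000413
  k=2: C(9,2)·0.70^2·0.30^7 = 0.003858
  k=3: C(9,3)·0.70^3·0.30^6 = 0.021004
1 − 0.025295 = 0.974705

0.9747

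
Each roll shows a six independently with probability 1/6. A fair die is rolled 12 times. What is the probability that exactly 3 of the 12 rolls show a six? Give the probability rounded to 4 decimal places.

X ~ Binomial(n=12, p=0.166667).
P(X=3) = C(12,3) · p^3 · (1−p)^9
= 220 · 0.0046296 · 0.19381 = 0.197396

0.1974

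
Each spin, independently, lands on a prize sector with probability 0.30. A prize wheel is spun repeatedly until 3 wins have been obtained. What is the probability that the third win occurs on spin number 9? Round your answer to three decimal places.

Y = trial on which the third success occurs; negative binomial, r=3, p=0.30.
P(Y=9) = C(8,2) · p^3 · (1−p)^6
= 28 · 0.027 · 0.11765 = 0.08894

0.089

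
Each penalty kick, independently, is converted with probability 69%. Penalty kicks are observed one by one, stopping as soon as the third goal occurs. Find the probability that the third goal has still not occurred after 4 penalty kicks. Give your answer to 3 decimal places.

0.366

Needing more than 4 penalty kicks ⇔ fewer than 3 successes in the first 4. With X ~ Binomial(4, 0.69), P(Y > 4) = P(X ≤ 2).
  k=0: C(4,0)·0.69^0·0.31^4 = 0.00924
  k=1: C(4,1)·0.69^1·0.31^3 = 0.08222
  k=2: C(4,2)·0.69^2·0.31^2 = 0.27452
P(X ≤ 2) = 0.36598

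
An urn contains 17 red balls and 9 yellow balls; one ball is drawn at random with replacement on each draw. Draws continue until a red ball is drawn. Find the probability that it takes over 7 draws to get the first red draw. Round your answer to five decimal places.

0.00060

Y = number of draws to the first success; geometric, p = 0.653846.
P(Y > 7) = P(first 7 all fail) = (1−p)^7 = 0.0005955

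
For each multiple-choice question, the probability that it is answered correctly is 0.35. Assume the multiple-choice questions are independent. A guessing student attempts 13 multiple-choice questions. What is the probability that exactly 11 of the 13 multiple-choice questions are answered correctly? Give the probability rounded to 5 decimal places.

X ~ Binomial(n=13, p=0.35).
P(X=11) = C(13,11) · p^11 · (1−p)^2
= 78 · 9.6549e-06 · 0.4225 = 0.0003182

0.00032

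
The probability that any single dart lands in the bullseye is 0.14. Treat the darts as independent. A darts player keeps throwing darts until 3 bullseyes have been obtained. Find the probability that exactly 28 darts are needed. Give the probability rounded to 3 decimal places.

Y = trial on which the third success occurs; negative binomial, r=3, p=0.14.
P(Y=28) = C(27,2) · p^3 · (1−p)^25
= 351 · 0.002744 · 0.023039 = 0.02219

0.022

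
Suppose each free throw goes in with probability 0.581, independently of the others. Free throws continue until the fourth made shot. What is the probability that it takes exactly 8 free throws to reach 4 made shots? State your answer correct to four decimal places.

0.1229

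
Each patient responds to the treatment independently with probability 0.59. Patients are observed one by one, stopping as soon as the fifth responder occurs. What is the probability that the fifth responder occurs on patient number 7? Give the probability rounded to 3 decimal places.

0.180

Y = trial on which the fifth success occurs; negative binomial, r=5, p=0.59.
P(Y=7) = C(6,4) · p^5 · (1−p)^2
= 15 · 0.071492 · 0.1681 = 0.18027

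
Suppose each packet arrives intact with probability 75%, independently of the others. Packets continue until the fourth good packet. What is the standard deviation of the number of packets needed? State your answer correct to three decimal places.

Y = total packets until the fourth success; negative binomial with r=4, p=0.75.
SD(Y) = √[r(1−p)/p²] = √(1.77778) = 1.33333

1.333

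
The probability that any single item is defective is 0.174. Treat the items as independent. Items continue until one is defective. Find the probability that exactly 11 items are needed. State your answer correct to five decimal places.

0.02572

Geometric (trials to first success), p = 0.174.
P(Y = 11) = (1−p)^10 · p = 0.14784 · 0.174 = 0.0257247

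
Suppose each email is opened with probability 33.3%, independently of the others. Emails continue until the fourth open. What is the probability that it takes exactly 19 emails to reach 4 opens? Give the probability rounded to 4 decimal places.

0.0231

Y = trial on which the fourth success occurs; negative binomial, r=4, p=0.333.
P(Y=19) = C(18,3) · p^4 · (1−p)^15
= 816 · 0.012296 · 0.0023008 = 0.023086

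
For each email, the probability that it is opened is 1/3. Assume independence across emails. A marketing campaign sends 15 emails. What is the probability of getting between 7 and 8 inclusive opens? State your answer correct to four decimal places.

0.1722

X ~ Binomial(15, 0.333333); P(7 ≤ X ≤ 8) = Σ C(15,k) p^k (1−p)^(15−k) over k:
  k=7: C(15,7)·0.333333^7·0.666667^8 = 0.114807
  k=8: C(15,8)·0.333333^8·0.666667^7 = 0.057404
Total = 0.172211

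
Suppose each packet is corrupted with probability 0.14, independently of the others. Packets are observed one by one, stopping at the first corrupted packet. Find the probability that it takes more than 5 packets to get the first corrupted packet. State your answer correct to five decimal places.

0.47043

Y = number of packets to the first success; geometric, p = 0.14.
P(Y > 5) = P(first 5 all fail) = (1−p)^5 = 0.4704270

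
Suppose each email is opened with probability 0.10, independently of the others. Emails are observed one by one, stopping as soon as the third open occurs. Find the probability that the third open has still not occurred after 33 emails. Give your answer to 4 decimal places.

0.3457

Needing more than 33 emails ⇔ fewer than 3 successes in the first 33. With X ~ Binomial(33, 0.10), P(Y > 33) = P(X ≤ 2).
  k=0: C(33,0)·0.10^0·0.90^33 = 0.030903
  k=1: C(33,1)·0.10^1·0.90^32 = 0.113312
  k=2: C(33,2)·0.10^2·0.90^31 = 0.201443
P(X ≤ 2) = 0.345658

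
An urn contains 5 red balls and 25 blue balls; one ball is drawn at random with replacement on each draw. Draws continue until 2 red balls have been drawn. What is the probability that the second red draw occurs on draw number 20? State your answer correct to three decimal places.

0.020

Y = trial on which the second success occurs; negative binomial, r=2, p=0.166667.
P(Y=20) = C(19,1) · p^2 · (1−p)^18
= 19 · 0.027778 · 0.037561 = 0.01982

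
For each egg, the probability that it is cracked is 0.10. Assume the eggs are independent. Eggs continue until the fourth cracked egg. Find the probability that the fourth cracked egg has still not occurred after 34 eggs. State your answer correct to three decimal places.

Needing more than 34 eggs ⇔ fewer than 4 successes in the first 34. With X ~ Binomial(34, 0.10), P(Y > 34) = P(X ≤ 3).
  k=0: C(34,0)·0.10^0·0.90^34 = 0.02781
  k=1: C(34,1)·0.10^1·0.90^33 = 0.10507
  k=2: C(34,2)·0.10^2·0.90^32 = 0.19263
  k=3: C(34,3)·0.10^3·0.90^31 = 0.22830
P(X ≤ 3) = 0.55382

0.554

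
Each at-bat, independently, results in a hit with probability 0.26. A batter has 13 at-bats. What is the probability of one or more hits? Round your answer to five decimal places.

0.98005

P(at least one) = 1 − P(none) = 1 − (1 − 0.26)^13
= 1 − 0.0199532 = 0.9800468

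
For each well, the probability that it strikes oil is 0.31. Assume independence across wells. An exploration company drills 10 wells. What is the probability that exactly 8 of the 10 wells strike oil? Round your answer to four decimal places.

X ~ Binomial(n=10, p=0.31).
P(X=8) = C(10,8) · p^8 · (1−p)^2
= 45 · 8.5289e-05 · 0.4761 = 0.001827

0.0018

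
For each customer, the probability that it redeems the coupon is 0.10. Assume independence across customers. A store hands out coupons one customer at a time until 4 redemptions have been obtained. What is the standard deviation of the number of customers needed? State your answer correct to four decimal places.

Y = total customers until the fourth success; negative binomial with r=4, p=0.10.
SD(Y) = √[r(1−p)/p²] = √(360.000000) = 18.973666

18.9737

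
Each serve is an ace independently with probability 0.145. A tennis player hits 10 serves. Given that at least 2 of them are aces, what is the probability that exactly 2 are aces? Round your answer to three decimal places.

0.618

X ~ Binomial(10, 0.145). Want P(X=2 | X≥2) = P(X=2) / P(X≥2).
P(X=2) = C(10,2)·0.145^2·0.855^8 = 0.27020
P(X≥2) = 1 − 0.20877 − 0.35405 = 0.43718
Ratio = 0.27020 / 0.43718 = 0.61803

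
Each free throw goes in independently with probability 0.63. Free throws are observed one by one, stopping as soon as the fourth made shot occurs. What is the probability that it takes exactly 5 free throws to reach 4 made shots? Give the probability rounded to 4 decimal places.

Y = trial on which the fourth success occurs; negative binomial, r=4, p=0.63.
P(Y=5) = C(4,3) · p^4 · (1−p)^1
= 4 · 0.15753 · 0.37 = 0.233144

0.2331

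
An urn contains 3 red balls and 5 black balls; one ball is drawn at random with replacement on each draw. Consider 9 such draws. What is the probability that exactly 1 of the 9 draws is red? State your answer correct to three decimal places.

0.079

X ~ Binomial(n=9, p=0.375).
P(X=1) = C(9,1) · p^1 · (1−p)^8
= 9 · 0.375 · 0.023283 = 0.07858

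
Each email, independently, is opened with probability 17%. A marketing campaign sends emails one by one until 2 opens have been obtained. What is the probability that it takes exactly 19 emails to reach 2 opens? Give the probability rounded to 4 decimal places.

0.0219

Y = trial on which the second success occurs; negative binomial, r=2, p=0.17.
P(Y=19) = C(18,1) · p^2 · (1−p)^17
= 18 · 0.0289 · 0.042104 = 0.021903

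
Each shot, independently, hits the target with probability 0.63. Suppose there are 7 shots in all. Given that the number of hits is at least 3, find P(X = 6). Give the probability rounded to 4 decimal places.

0.1741

X ~ Binomial(7, 0.63). Want P(X=6 | X≥3) = P(X=6) / P(X≥3).
P(X=6) = C(7,6)·0.63^6·0.37^1 = 0.161936
P(X≥3) = 1 − 0.000949 − 0.011315 − 0.057797 = 0.929938
Ratio = 0.161936 / 0.929938 = 0.174136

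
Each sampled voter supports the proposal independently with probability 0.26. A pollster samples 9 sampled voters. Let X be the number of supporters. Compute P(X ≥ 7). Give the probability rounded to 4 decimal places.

X ~ Binomial(9, 0.26); P(X ≥ 7) = Σ C(9,k) p^k (1−p)^(9−k) over k:
  k=7: C(9,7)·0.26^7·0.74^2 = 0.001583
  k=8: C(9,8)·0.26^8·0.74^1 = 0.000139
  k=9: C(9,9)·0.26^9·0.74^0 = 0.000005
Total = 0.001728

0.0017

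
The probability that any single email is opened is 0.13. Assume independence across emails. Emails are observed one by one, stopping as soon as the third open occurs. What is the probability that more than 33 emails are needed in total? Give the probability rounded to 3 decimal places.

0.179

Needing more than 33 emails ⇔ fewer than 3 successes in the first 33. With X ~ Binomial(33, 0.13), P(Y > 33) = P(X ≤ 2).
  k=0: C(33,0)·0.13^0·0.87^33 = 0.01010
  k=1: C(33,1)·0.13^1·0.87^32 = 0.04978
  k=2: C(33,2)·0.13^2·0.87^31 = 0.11902
P(X ≤ 2) = 0.17890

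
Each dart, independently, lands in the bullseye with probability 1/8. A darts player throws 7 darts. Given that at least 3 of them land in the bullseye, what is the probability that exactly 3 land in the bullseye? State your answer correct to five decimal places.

X ~ Binomial(7, 0.125). Want P(X=3 | X≥3) = P(X=3) / P(X≥3).
P(X=3) = C(7,3)·0.125^3·0.875^4 = 0.0400710
P(X≥3) = 1 − 0.3926959 − 0.3926959 − 0.1682982 = 0.0463099
Ratio = 0.0400710 / 0.0463099 = 0.8652787

0.86528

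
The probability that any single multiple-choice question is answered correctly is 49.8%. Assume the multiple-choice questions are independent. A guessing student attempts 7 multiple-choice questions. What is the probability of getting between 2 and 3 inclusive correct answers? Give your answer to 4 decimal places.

0.4406

X ~ Binomial(7, 0.498); P(2 ≤ X ≤ 3) = Σ C(7,k) p^k (1−p)^(7−k) over k:
  k=2: C(7,2)·0.498^2·0.502^5 = 0.166034
  k=3: C(7,3)·0.498^3·0.502^4 = 0.274518
Total = 0.440552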